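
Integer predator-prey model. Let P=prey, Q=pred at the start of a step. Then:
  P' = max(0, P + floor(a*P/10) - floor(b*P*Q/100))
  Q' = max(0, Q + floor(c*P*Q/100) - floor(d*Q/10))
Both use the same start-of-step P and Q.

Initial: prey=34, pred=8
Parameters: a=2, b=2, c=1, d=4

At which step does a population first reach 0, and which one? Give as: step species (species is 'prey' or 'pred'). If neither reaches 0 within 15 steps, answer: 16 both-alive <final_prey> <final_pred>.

Answer: 16 both-alive 41 17

Derivation:
Step 1: prey: 34+6-5=35; pred: 8+2-3=7
Step 2: prey: 35+7-4=38; pred: 7+2-2=7
Step 3: prey: 38+7-5=40; pred: 7+2-2=7
Step 4: prey: 40+8-5=43; pred: 7+2-2=7
Step 5: prey: 43+8-6=45; pred: 7+3-2=8
Step 6: prey: 45+9-7=47; pred: 8+3-3=8
Step 7: prey: 47+9-7=49; pred: 8+3-3=8
Step 8: prey: 49+9-7=51; pred: 8+3-3=8
Step 9: prey: 51+10-8=53; pred: 8+4-3=9
Step 10: prey: 53+10-9=54; pred: 9+4-3=10
Step 11: prey: 54+10-10=54; pred: 10+5-4=11
Step 12: prey: 54+10-11=53; pred: 11+5-4=12
Step 13: prey: 53+10-12=51; pred: 12+6-4=14
Step 14: prey: 51+10-14=47; pred: 14+7-5=16
Step 15: prey: 47+9-15=41; pred: 16+7-6=17
No extinction within 15 steps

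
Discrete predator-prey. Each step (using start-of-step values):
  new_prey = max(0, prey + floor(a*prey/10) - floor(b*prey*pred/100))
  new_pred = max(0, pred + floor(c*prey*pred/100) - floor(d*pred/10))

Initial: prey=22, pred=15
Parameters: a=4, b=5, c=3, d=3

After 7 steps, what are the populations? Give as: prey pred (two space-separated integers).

Step 1: prey: 22+8-16=14; pred: 15+9-4=20
Step 2: prey: 14+5-14=5; pred: 20+8-6=22
Step 3: prey: 5+2-5=2; pred: 22+3-6=19
Step 4: prey: 2+0-1=1; pred: 19+1-5=15
Step 5: prey: 1+0-0=1; pred: 15+0-4=11
Step 6: prey: 1+0-0=1; pred: 11+0-3=8
Step 7: prey: 1+0-0=1; pred: 8+0-2=6

Answer: 1 6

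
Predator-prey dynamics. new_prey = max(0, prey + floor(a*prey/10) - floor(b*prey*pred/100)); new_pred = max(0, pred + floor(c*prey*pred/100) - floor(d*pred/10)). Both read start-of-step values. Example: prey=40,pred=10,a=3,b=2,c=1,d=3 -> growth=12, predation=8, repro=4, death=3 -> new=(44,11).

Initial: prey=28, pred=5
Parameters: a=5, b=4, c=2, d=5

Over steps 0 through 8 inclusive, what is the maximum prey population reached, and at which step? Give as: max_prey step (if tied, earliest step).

Step 1: prey: 28+14-5=37; pred: 5+2-2=5
Step 2: prey: 37+18-7=48; pred: 5+3-2=6
Step 3: prey: 48+24-11=61; pred: 6+5-3=8
Step 4: prey: 61+30-19=72; pred: 8+9-4=13
Step 5: prey: 72+36-37=71; pred: 13+18-6=25
Step 6: prey: 71+35-71=35; pred: 25+35-12=48
Step 7: prey: 35+17-67=0; pred: 48+33-24=57
Step 8: prey: 0+0-0=0; pred: 57+0-28=29
Max prey = 72 at step 4

Answer: 72 4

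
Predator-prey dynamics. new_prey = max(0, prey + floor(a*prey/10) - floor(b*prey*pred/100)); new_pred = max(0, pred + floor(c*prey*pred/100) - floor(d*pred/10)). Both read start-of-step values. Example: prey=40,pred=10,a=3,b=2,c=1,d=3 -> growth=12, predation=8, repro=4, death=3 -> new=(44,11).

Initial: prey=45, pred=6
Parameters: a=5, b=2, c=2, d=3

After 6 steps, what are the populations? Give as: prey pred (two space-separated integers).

Step 1: prey: 45+22-5=62; pred: 6+5-1=10
Step 2: prey: 62+31-12=81; pred: 10+12-3=19
Step 3: prey: 81+40-30=91; pred: 19+30-5=44
Step 4: prey: 91+45-80=56; pred: 44+80-13=111
Step 5: prey: 56+28-124=0; pred: 111+124-33=202
Step 6: prey: 0+0-0=0; pred: 202+0-60=142

Answer: 0 142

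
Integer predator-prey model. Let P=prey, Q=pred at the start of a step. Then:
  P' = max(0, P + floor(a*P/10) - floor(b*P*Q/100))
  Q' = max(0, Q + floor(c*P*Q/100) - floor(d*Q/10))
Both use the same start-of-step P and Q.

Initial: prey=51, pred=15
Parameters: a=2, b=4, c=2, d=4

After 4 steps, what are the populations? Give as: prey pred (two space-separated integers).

Step 1: prey: 51+10-30=31; pred: 15+15-6=24
Step 2: prey: 31+6-29=8; pred: 24+14-9=29
Step 3: prey: 8+1-9=0; pred: 29+4-11=22
Step 4: prey: 0+0-0=0; pred: 22+0-8=14

Answer: 0 14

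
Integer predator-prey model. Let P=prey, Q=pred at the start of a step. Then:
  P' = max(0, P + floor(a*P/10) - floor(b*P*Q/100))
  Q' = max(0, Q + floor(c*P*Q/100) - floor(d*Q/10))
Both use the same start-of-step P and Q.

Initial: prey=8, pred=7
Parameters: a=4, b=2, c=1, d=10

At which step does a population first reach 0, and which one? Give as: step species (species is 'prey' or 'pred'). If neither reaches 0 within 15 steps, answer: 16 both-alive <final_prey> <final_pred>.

Answer: 1 pred

Derivation:
Step 1: prey: 8+3-1=10; pred: 7+0-7=0
First extinction: pred at step 1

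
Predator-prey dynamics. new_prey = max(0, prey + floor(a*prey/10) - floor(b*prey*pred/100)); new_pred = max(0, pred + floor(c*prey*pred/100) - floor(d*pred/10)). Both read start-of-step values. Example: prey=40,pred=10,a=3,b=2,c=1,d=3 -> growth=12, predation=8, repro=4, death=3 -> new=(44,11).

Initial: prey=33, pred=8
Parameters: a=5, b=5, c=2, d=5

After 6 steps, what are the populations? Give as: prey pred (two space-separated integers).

Step 1: prey: 33+16-13=36; pred: 8+5-4=9
Step 2: prey: 36+18-16=38; pred: 9+6-4=11
Step 3: prey: 38+19-20=37; pred: 11+8-5=14
Step 4: prey: 37+18-25=30; pred: 14+10-7=17
Step 5: prey: 30+15-25=20; pred: 17+10-8=19
Step 6: prey: 20+10-19=11; pred: 19+7-9=17

Answer: 11 17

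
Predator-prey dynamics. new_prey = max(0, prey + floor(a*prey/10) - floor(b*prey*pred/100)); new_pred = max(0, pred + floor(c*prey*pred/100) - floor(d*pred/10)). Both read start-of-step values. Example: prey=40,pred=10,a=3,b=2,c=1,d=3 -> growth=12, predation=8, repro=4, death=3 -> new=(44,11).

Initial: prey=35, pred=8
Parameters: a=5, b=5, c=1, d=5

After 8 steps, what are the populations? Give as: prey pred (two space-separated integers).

Step 1: prey: 35+17-14=38; pred: 8+2-4=6
Step 2: prey: 38+19-11=46; pred: 6+2-3=5
Step 3: prey: 46+23-11=58; pred: 5+2-2=5
Step 4: prey: 58+29-14=73; pred: 5+2-2=5
Step 5: prey: 73+36-18=91; pred: 5+3-2=6
Step 6: prey: 91+45-27=109; pred: 6+5-3=8
Step 7: prey: 109+54-43=120; pred: 8+8-4=12
Step 8: prey: 120+60-72=108; pred: 12+14-6=20

Answer: 108 20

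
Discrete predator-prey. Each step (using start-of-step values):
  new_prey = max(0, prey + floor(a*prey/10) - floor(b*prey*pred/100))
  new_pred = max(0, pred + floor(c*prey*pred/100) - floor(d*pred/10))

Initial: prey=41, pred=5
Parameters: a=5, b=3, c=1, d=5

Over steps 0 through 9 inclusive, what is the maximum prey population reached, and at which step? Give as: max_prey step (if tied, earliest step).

Answer: 166 6

Derivation:
Step 1: prey: 41+20-6=55; pred: 5+2-2=5
Step 2: prey: 55+27-8=74; pred: 5+2-2=5
Step 3: prey: 74+37-11=100; pred: 5+3-2=6
Step 4: prey: 100+50-18=132; pred: 6+6-3=9
Step 5: prey: 132+66-35=163; pred: 9+11-4=16
Step 6: prey: 163+81-78=166; pred: 16+26-8=34
Step 7: prey: 166+83-169=80; pred: 34+56-17=73
Step 8: prey: 80+40-175=0; pred: 73+58-36=95
Step 9: prey: 0+0-0=0; pred: 95+0-47=48
Max prey = 166 at step 6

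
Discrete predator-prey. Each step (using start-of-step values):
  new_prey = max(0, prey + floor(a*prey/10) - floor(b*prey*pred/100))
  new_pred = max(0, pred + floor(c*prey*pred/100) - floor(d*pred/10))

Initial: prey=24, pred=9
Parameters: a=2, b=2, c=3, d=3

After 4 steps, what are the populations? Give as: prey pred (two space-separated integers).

Step 1: prey: 24+4-4=24; pred: 9+6-2=13
Step 2: prey: 24+4-6=22; pred: 13+9-3=19
Step 3: prey: 22+4-8=18; pred: 19+12-5=26
Step 4: prey: 18+3-9=12; pred: 26+14-7=33

Answer: 12 33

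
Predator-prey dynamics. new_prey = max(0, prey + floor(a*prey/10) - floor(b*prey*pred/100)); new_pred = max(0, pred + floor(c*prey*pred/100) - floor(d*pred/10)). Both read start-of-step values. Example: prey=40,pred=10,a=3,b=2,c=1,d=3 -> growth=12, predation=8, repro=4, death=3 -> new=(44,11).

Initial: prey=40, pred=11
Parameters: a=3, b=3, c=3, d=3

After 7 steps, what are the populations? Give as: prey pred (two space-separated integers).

Answer: 0 17

Derivation:
Step 1: prey: 40+12-13=39; pred: 11+13-3=21
Step 2: prey: 39+11-24=26; pred: 21+24-6=39
Step 3: prey: 26+7-30=3; pred: 39+30-11=58
Step 4: prey: 3+0-5=0; pred: 58+5-17=46
Step 5: prey: 0+0-0=0; pred: 46+0-13=33
Step 6: prey: 0+0-0=0; pred: 33+0-9=24
Step 7: prey: 0+0-0=0; pred: 24+0-7=17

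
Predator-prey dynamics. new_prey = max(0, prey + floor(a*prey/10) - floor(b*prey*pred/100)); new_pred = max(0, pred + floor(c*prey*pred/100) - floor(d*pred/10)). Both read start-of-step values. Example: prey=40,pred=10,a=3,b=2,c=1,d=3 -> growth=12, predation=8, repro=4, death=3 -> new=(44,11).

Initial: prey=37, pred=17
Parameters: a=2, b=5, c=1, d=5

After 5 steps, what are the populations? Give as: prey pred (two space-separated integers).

Answer: 6 2

Derivation:
Step 1: prey: 37+7-31=13; pred: 17+6-8=15
Step 2: prey: 13+2-9=6; pred: 15+1-7=9
Step 3: prey: 6+1-2=5; pred: 9+0-4=5
Step 4: prey: 5+1-1=5; pred: 5+0-2=3
Step 5: prey: 5+1-0=6; pred: 3+0-1=2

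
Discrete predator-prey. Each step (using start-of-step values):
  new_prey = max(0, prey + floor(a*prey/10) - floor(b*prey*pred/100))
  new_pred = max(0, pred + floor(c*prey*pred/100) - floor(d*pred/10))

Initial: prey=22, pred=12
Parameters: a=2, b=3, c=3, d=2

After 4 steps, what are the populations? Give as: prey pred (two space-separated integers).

Answer: 3 27

Derivation:
Step 1: prey: 22+4-7=19; pred: 12+7-2=17
Step 2: prey: 19+3-9=13; pred: 17+9-3=23
Step 3: prey: 13+2-8=7; pred: 23+8-4=27
Step 4: prey: 7+1-5=3; pred: 27+5-5=27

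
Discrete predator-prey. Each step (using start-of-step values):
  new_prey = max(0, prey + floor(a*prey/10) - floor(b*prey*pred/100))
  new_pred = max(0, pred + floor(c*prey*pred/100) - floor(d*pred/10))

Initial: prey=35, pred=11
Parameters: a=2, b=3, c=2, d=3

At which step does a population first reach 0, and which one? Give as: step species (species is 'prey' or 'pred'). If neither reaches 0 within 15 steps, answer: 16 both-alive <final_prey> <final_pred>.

Step 1: prey: 35+7-11=31; pred: 11+7-3=15
Step 2: prey: 31+6-13=24; pred: 15+9-4=20
Step 3: prey: 24+4-14=14; pred: 20+9-6=23
Step 4: prey: 14+2-9=7; pred: 23+6-6=23
Step 5: prey: 7+1-4=4; pred: 23+3-6=20
Step 6: prey: 4+0-2=2; pred: 20+1-6=15
Step 7: prey: 2+0-0=2; pred: 15+0-4=11
Step 8: prey: 2+0-0=2; pred: 11+0-3=8
Step 9: prey: 2+0-0=2; pred: 8+0-2=6
Step 10: prey: 2+0-0=2; pred: 6+0-1=5
Step 11: prey: 2+0-0=2; pred: 5+0-1=4
Step 12: prey: 2+0-0=2; pred: 4+0-1=3
Step 13: prey: 2+0-0=2; pred: 3+0-0=3
Steps 14-15: state stable at prey=2, pred=3 (no change)
No extinction within 15 steps

Answer: 16 both-alive 2 3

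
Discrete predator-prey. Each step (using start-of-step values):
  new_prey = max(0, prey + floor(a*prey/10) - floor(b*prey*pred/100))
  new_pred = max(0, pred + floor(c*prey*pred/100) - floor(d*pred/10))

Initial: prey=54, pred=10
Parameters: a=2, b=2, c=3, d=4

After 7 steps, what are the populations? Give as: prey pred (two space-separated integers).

Answer: 0 18

Derivation:
Step 1: prey: 54+10-10=54; pred: 10+16-4=22
Step 2: prey: 54+10-23=41; pred: 22+35-8=49
Step 3: prey: 41+8-40=9; pred: 49+60-19=90
Step 4: prey: 9+1-16=0; pred: 90+24-36=78
Step 5: prey: 0+0-0=0; pred: 78+0-31=47
Step 6: prey: 0+0-0=0; pred: 47+0-18=29
Step 7: prey: 0+0-0=0; pred: 29+0-11=18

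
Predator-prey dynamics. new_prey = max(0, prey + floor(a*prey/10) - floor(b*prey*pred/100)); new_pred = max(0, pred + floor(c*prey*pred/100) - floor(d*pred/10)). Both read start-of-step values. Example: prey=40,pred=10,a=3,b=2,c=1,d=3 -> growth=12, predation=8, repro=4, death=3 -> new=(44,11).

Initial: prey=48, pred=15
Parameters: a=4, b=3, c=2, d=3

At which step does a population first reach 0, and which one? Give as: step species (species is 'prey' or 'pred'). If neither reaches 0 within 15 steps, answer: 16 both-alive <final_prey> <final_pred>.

Answer: 4 prey

Derivation:
Step 1: prey: 48+19-21=46; pred: 15+14-4=25
Step 2: prey: 46+18-34=30; pred: 25+23-7=41
Step 3: prey: 30+12-36=6; pred: 41+24-12=53
Step 4: prey: 6+2-9=0; pred: 53+6-15=44
First extinction: prey at step 4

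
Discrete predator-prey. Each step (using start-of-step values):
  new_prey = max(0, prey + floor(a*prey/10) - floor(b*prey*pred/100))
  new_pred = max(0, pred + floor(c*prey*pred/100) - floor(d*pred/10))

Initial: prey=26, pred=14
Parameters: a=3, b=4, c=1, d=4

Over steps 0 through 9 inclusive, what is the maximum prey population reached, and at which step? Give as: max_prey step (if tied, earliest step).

Answer: 31 9

Derivation:
Step 1: prey: 26+7-14=19; pred: 14+3-5=12
Step 2: prey: 19+5-9=15; pred: 12+2-4=10
Step 3: prey: 15+4-6=13; pred: 10+1-4=7
Step 4: prey: 13+3-3=13; pred: 7+0-2=5
Step 5: prey: 13+3-2=14; pred: 5+0-2=3
Step 6: prey: 14+4-1=17; pred: 3+0-1=2
Step 7: prey: 17+5-1=21; pred: 2+0-0=2
Step 8: prey: 21+6-1=26; pred: 2+0-0=2
Step 9: prey: 26+7-2=31; pred: 2+0-0=2
Max prey = 31 at step 9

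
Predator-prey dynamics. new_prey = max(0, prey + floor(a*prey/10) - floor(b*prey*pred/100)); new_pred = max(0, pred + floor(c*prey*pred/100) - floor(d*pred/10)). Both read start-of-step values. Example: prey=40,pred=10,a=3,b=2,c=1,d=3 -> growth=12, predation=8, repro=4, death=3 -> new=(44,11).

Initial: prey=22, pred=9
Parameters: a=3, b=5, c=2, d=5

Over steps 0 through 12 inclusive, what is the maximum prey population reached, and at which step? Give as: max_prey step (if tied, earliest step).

Step 1: prey: 22+6-9=19; pred: 9+3-4=8
Step 2: prey: 19+5-7=17; pred: 8+3-4=7
Step 3: prey: 17+5-5=17; pred: 7+2-3=6
Step 4: prey: 17+5-5=17; pred: 6+2-3=5
Step 5: prey: 17+5-4=18; pred: 5+1-2=4
Step 6: prey: 18+5-3=20; pred: 4+1-2=3
Step 7: prey: 20+6-3=23; pred: 3+1-1=3
Step 8: prey: 23+6-3=26; pred: 3+1-1=3
Step 9: prey: 26+7-3=30; pred: 3+1-1=3
Step 10: prey: 30+9-4=35; pred: 3+1-1=3
Step 11: prey: 35+10-5=40; pred: 3+2-1=4
Step 12: prey: 40+12-8=44; pred: 4+3-2=5
Max prey = 44 at step 12

Answer: 44 12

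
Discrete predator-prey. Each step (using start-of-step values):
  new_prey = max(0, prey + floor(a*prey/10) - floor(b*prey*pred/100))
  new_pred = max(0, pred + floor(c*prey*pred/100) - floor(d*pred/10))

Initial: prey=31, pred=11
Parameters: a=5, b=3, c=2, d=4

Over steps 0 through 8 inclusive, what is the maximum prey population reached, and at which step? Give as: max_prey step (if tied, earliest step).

Answer: 40 2

Derivation:
Step 1: prey: 31+15-10=36; pred: 11+6-4=13
Step 2: prey: 36+18-14=40; pred: 13+9-5=17
Step 3: prey: 40+20-20=40; pred: 17+13-6=24
Step 4: prey: 40+20-28=32; pred: 24+19-9=34
Step 5: prey: 32+16-32=16; pred: 34+21-13=42
Step 6: prey: 16+8-20=4; pred: 42+13-16=39
Step 7: prey: 4+2-4=2; pred: 39+3-15=27
Step 8: prey: 2+1-1=2; pred: 27+1-10=18
Max prey = 40 at step 2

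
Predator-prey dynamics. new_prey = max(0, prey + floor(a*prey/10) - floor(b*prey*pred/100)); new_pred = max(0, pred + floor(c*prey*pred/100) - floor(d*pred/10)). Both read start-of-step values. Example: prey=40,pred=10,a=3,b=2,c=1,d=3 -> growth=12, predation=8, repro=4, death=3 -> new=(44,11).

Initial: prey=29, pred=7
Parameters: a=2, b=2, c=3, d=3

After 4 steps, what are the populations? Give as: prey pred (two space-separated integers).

Step 1: prey: 29+5-4=30; pred: 7+6-2=11
Step 2: prey: 30+6-6=30; pred: 11+9-3=17
Step 3: prey: 30+6-10=26; pred: 17+15-5=27
Step 4: prey: 26+5-14=17; pred: 27+21-8=40

Answer: 17 40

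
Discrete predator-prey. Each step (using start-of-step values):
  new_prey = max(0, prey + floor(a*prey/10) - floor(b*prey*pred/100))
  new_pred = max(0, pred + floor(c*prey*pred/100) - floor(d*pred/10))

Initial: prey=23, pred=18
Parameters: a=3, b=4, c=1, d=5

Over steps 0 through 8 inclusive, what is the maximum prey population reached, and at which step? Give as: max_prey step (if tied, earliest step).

Answer: 31 8

Derivation:
Step 1: prey: 23+6-16=13; pred: 18+4-9=13
Step 2: prey: 13+3-6=10; pred: 13+1-6=8
Step 3: prey: 10+3-3=10; pred: 8+0-4=4
Step 4: prey: 10+3-1=12; pred: 4+0-2=2
Step 5: prey: 12+3-0=15; pred: 2+0-1=1
Step 6: prey: 15+4-0=19; pred: 1+0-0=1
Step 7: prey: 19+5-0=24; pred: 1+0-0=1
Step 8: prey: 24+7-0=31; pred: 1+0-0=1
Max prey = 31 at step 8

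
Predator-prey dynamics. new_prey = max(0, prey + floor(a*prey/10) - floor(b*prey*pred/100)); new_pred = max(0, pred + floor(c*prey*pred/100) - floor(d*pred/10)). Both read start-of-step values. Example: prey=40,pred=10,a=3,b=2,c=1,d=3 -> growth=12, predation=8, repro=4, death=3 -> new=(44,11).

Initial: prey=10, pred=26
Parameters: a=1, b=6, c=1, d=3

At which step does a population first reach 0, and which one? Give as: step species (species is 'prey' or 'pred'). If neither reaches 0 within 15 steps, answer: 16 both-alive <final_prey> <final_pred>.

Answer: 1 prey

Derivation:
Step 1: prey: 10+1-15=0; pred: 26+2-7=21
First extinction: prey at step 1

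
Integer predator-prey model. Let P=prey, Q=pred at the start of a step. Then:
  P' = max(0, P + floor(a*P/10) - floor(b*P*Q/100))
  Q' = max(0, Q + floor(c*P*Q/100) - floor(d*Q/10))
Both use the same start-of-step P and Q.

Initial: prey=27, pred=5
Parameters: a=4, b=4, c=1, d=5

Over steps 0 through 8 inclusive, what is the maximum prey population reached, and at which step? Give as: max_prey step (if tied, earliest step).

Answer: 152 8

Derivation:
Step 1: prey: 27+10-5=32; pred: 5+1-2=4
Step 2: prey: 32+12-5=39; pred: 4+1-2=3
Step 3: prey: 39+15-4=50; pred: 3+1-1=3
Step 4: prey: 50+20-6=64; pred: 3+1-1=3
Step 5: prey: 64+25-7=82; pred: 3+1-1=3
Step 6: prey: 82+32-9=105; pred: 3+2-1=4
Step 7: prey: 105+42-16=131; pred: 4+4-2=6
Step 8: prey: 131+52-31=152; pred: 6+7-3=10
Max prey = 152 at step 8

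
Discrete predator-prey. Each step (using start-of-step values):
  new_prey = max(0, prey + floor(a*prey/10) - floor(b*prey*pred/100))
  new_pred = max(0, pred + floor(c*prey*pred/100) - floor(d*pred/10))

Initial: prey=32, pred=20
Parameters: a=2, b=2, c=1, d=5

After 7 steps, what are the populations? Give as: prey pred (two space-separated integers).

Answer: 32 2

Derivation:
Step 1: prey: 32+6-12=26; pred: 20+6-10=16
Step 2: prey: 26+5-8=23; pred: 16+4-8=12
Step 3: prey: 23+4-5=22; pred: 12+2-6=8
Step 4: prey: 22+4-3=23; pred: 8+1-4=5
Step 5: prey: 23+4-2=25; pred: 5+1-2=4
Step 6: prey: 25+5-2=28; pred: 4+1-2=3
Step 7: prey: 28+5-1=32; pred: 3+0-1=2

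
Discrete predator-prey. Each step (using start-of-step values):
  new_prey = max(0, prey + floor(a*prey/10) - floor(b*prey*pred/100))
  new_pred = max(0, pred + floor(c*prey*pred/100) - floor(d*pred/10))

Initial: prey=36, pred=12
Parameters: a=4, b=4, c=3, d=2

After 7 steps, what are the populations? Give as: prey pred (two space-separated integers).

Step 1: prey: 36+14-17=33; pred: 12+12-2=22
Step 2: prey: 33+13-29=17; pred: 22+21-4=39
Step 3: prey: 17+6-26=0; pred: 39+19-7=51
Step 4: prey: 0+0-0=0; pred: 51+0-10=41
Step 5: prey: 0+0-0=0; pred: 41+0-8=33
Step 6: prey: 0+0-0=0; pred: 33+0-6=27
Step 7: prey: 0+0-0=0; pred: 27+0-5=22

Answer: 0 22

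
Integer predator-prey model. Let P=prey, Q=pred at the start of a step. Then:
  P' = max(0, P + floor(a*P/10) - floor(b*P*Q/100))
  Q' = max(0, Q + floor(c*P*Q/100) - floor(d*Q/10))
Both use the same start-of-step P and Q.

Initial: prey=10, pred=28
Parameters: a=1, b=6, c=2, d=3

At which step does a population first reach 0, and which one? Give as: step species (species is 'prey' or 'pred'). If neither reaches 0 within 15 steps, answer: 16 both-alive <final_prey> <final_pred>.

Step 1: prey: 10+1-16=0; pred: 28+5-8=25
First extinction: prey at step 1

Answer: 1 prey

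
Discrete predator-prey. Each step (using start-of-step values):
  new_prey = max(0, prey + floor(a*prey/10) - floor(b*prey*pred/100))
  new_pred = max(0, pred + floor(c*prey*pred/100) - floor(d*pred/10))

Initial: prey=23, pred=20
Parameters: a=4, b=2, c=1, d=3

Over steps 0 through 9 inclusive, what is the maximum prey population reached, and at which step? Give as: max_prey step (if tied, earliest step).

Answer: 39 9

Derivation:
Step 1: prey: 23+9-9=23; pred: 20+4-6=18
Step 2: prey: 23+9-8=24; pred: 18+4-5=17
Step 3: prey: 24+9-8=25; pred: 17+4-5=16
Step 4: prey: 25+10-8=27; pred: 16+4-4=16
Step 5: prey: 27+10-8=29; pred: 16+4-4=16
Step 6: prey: 29+11-9=31; pred: 16+4-4=16
Step 7: prey: 31+12-9=34; pred: 16+4-4=16
Step 8: prey: 34+13-10=37; pred: 16+5-4=17
Step 9: prey: 37+14-12=39; pred: 17+6-5=18
Max prey = 39 at step 9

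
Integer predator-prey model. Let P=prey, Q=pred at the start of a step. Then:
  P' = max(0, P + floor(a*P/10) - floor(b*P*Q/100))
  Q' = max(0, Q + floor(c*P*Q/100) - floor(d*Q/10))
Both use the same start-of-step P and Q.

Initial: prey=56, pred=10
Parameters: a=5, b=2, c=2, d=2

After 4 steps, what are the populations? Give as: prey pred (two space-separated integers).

Step 1: prey: 56+28-11=73; pred: 10+11-2=19
Step 2: prey: 73+36-27=82; pred: 19+27-3=43
Step 3: prey: 82+41-70=53; pred: 43+70-8=105
Step 4: prey: 53+26-111=0; pred: 105+111-21=195

Answer: 0 195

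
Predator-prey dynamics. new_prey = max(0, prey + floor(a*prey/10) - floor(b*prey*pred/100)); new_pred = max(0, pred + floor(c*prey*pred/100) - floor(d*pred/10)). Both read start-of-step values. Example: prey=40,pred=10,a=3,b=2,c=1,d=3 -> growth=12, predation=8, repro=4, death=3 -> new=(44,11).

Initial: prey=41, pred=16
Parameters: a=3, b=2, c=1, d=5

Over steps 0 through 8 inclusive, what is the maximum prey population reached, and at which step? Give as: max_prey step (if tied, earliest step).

Step 1: prey: 41+12-13=40; pred: 16+6-8=14
Step 2: prey: 40+12-11=41; pred: 14+5-7=12
Step 3: prey: 41+12-9=44; pred: 12+4-6=10
Step 4: prey: 44+13-8=49; pred: 10+4-5=9
Step 5: prey: 49+14-8=55; pred: 9+4-4=9
Step 6: prey: 55+16-9=62; pred: 9+4-4=9
Step 7: prey: 62+18-11=69; pred: 9+5-4=10
Step 8: prey: 69+20-13=76; pred: 10+6-5=11
Max prey = 76 at step 8

Answer: 76 8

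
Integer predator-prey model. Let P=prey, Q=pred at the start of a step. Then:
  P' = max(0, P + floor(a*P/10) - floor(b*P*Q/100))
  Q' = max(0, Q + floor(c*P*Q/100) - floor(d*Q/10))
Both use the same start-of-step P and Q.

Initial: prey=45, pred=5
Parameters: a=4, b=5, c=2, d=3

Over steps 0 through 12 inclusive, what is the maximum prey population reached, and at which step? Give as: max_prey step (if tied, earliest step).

Answer: 52 1

Derivation:
Step 1: prey: 45+18-11=52; pred: 5+4-1=8
Step 2: prey: 52+20-20=52; pred: 8+8-2=14
Step 3: prey: 52+20-36=36; pred: 14+14-4=24
Step 4: prey: 36+14-43=7; pred: 24+17-7=34
Step 5: prey: 7+2-11=0; pred: 34+4-10=28
Step 6: prey: 0+0-0=0; pred: 28+0-8=20
Step 7: prey: 0+0-0=0; pred: 20+0-6=14
Step 8: prey: 0+0-0=0; pred: 14+0-4=10
Step 9: prey: 0+0-0=0; pred: 10+0-3=7
Step 10: prey: 0+0-0=0; pred: 7+0-2=5
Step 11: prey: 0+0-0=0; pred: 5+0-1=4
Step 12: prey: 0+0-0=0; pred: 4+0-1=3
Max prey = 52 at step 1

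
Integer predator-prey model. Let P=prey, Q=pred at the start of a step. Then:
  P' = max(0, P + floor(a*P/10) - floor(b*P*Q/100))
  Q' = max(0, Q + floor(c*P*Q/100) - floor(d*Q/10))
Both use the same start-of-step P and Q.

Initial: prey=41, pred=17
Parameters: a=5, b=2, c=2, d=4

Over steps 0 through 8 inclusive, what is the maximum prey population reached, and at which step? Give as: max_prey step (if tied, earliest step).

Step 1: prey: 41+20-13=48; pred: 17+13-6=24
Step 2: prey: 48+24-23=49; pred: 24+23-9=38
Step 3: prey: 49+24-37=36; pred: 38+37-15=60
Step 4: prey: 36+18-43=11; pred: 60+43-24=79
Step 5: prey: 11+5-17=0; pred: 79+17-31=65
Step 6: prey: 0+0-0=0; pred: 65+0-26=39
Step 7: prey: 0+0-0=0; pred: 39+0-15=24
Step 8: prey: 0+0-0=0; pred: 24+0-9=15
Max prey = 49 at step 2

Answer: 49 2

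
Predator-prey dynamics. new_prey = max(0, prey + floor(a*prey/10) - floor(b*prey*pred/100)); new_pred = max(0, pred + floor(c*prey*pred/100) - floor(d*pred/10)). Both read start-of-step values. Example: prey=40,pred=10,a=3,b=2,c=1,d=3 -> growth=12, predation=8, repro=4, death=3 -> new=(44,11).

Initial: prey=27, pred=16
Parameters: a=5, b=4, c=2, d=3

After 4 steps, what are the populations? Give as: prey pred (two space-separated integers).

Step 1: prey: 27+13-17=23; pred: 16+8-4=20
Step 2: prey: 23+11-18=16; pred: 20+9-6=23
Step 3: prey: 16+8-14=10; pred: 23+7-6=24
Step 4: prey: 10+5-9=6; pred: 24+4-7=21

Answer: 6 21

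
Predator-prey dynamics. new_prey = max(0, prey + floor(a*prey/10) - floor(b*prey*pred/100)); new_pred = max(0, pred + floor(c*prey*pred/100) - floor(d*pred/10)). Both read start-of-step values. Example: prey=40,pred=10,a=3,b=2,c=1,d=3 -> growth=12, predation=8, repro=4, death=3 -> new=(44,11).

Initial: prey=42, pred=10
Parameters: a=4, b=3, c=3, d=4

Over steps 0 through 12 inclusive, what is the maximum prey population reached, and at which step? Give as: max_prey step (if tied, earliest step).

Step 1: prey: 42+16-12=46; pred: 10+12-4=18
Step 2: prey: 46+18-24=40; pred: 18+24-7=35
Step 3: prey: 40+16-42=14; pred: 35+42-14=63
Step 4: prey: 14+5-26=0; pred: 63+26-25=64
Step 5: prey: 0+0-0=0; pred: 64+0-25=39
Step 6: prey: 0+0-0=0; pred: 39+0-15=24
Step 7: prey: 0+0-0=0; pred: 24+0-9=15
Step 8: prey: 0+0-0=0; pred: 15+0-6=9
Step 9: prey: 0+0-0=0; pred: 9+0-3=6
Step 10: prey: 0+0-0=0; pred: 6+0-2=4
Step 11: prey: 0+0-0=0; pred: 4+0-1=3
Step 12: prey: 0+0-0=0; pred: 3+0-1=2
Max prey = 46 at step 1

Answer: 46 1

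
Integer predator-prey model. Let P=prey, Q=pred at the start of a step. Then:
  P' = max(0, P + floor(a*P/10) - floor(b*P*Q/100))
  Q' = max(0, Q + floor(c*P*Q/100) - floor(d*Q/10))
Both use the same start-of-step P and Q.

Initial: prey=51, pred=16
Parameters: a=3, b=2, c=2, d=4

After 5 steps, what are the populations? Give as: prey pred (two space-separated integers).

Step 1: prey: 51+15-16=50; pred: 16+16-6=26
Step 2: prey: 50+15-26=39; pred: 26+26-10=42
Step 3: prey: 39+11-32=18; pred: 42+32-16=58
Step 4: prey: 18+5-20=3; pred: 58+20-23=55
Step 5: prey: 3+0-3=0; pred: 55+3-22=36

Answer: 0 36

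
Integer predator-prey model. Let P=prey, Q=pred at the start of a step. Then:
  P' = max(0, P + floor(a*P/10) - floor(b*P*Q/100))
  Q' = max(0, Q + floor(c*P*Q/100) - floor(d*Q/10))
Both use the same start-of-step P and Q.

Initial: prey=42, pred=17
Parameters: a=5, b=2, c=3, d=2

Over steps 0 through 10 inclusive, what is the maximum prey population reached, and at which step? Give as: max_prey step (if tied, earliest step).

Answer: 49 1

Derivation:
Step 1: prey: 42+21-14=49; pred: 17+21-3=35
Step 2: prey: 49+24-34=39; pred: 35+51-7=79
Step 3: prey: 39+19-61=0; pred: 79+92-15=156
Step 4: prey: 0+0-0=0; pred: 156+0-31=125
Step 5: prey: 0+0-0=0; pred: 125+0-25=100
Step 6: prey: 0+0-0=0; pred: 100+0-20=80
Step 7: prey: 0+0-0=0; pred: 80+0-16=64
Step 8: prey: 0+0-0=0; pred: 64+0-12=52
Step 9: prey: 0+0-0=0; pred: 52+0-10=42
Step 10: prey: 0+0-0=0; pred: 42+0-8=34
Max prey = 49 at step 1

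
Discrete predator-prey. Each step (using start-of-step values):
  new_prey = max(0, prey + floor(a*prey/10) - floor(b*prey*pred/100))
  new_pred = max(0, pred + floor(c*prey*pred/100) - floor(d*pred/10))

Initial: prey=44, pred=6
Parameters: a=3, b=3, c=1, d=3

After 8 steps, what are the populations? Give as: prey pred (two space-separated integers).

Answer: 22 23

Derivation:
Step 1: prey: 44+13-7=50; pred: 6+2-1=7
Step 2: prey: 50+15-10=55; pred: 7+3-2=8
Step 3: prey: 55+16-13=58; pred: 8+4-2=10
Step 4: prey: 58+17-17=58; pred: 10+5-3=12
Step 5: prey: 58+17-20=55; pred: 12+6-3=15
Step 6: prey: 55+16-24=47; pred: 15+8-4=19
Step 7: prey: 47+14-26=35; pred: 19+8-5=22
Step 8: prey: 35+10-23=22; pred: 22+7-6=23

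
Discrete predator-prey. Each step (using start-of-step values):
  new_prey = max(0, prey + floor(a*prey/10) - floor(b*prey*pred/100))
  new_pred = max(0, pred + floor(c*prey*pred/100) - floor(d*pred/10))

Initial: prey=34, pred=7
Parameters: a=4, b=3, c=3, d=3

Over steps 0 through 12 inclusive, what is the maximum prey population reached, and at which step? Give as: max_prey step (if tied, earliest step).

Answer: 42 2

Derivation:
Step 1: prey: 34+13-7=40; pred: 7+7-2=12
Step 2: prey: 40+16-14=42; pred: 12+14-3=23
Step 3: prey: 42+16-28=30; pred: 23+28-6=45
Step 4: prey: 30+12-40=2; pred: 45+40-13=72
Step 5: prey: 2+0-4=0; pred: 72+4-21=55
Step 6: prey: 0+0-0=0; pred: 55+0-16=39
Step 7: prey: 0+0-0=0; pred: 39+0-11=28
Step 8: prey: 0+0-0=0; pred: 28+0-8=20
Step 9: prey: 0+0-0=0; pred: 20+0-6=14
Step 10: prey: 0+0-0=0; pred: 14+0-4=10
Step 11: prey: 0+0-0=0; pred: 10+0-3=7
Step 12: prey: 0+0-0=0; pred: 7+0-2=5
Max prey = 42 at step 2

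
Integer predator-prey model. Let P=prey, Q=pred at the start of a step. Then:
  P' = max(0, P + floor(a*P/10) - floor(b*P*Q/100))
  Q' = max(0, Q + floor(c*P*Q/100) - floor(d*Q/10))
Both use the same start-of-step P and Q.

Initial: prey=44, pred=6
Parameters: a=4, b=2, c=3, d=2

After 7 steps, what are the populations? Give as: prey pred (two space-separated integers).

Step 1: prey: 44+17-5=56; pred: 6+7-1=12
Step 2: prey: 56+22-13=65; pred: 12+20-2=30
Step 3: prey: 65+26-39=52; pred: 30+58-6=82
Step 4: prey: 52+20-85=0; pred: 82+127-16=193
Step 5: prey: 0+0-0=0; pred: 193+0-38=155
Step 6: prey: 0+0-0=0; pred: 155+0-31=124
Step 7: prey: 0+0-0=0; pred: 124+0-24=100

Answer: 0 100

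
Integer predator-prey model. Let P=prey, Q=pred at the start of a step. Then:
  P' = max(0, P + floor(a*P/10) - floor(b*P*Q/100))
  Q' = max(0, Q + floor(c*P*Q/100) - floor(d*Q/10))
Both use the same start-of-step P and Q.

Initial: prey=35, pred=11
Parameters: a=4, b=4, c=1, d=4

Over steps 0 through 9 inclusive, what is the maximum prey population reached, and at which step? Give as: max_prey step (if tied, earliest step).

Answer: 45 9

Derivation:
Step 1: prey: 35+14-15=34; pred: 11+3-4=10
Step 2: prey: 34+13-13=34; pred: 10+3-4=9
Step 3: prey: 34+13-12=35; pred: 9+3-3=9
Step 4: prey: 35+14-12=37; pred: 9+3-3=9
Step 5: prey: 37+14-13=38; pred: 9+3-3=9
Step 6: prey: 38+15-13=40; pred: 9+3-3=9
Step 7: prey: 40+16-14=42; pred: 9+3-3=9
Step 8: prey: 42+16-15=43; pred: 9+3-3=9
Step 9: prey: 43+17-15=45; pred: 9+3-3=9
Max prey = 45 at step 9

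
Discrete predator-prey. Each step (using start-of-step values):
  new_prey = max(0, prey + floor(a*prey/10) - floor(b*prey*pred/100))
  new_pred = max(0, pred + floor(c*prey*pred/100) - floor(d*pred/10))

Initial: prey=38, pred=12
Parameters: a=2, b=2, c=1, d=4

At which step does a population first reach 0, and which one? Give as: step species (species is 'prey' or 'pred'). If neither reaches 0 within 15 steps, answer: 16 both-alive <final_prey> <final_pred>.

Step 1: prey: 38+7-9=36; pred: 12+4-4=12
Step 2: prey: 36+7-8=35; pred: 12+4-4=12
Step 3: prey: 35+7-8=34; pred: 12+4-4=12
Step 4: prey: 34+6-8=32; pred: 12+4-4=12
Step 5: prey: 32+6-7=31; pred: 12+3-4=11
Step 6: prey: 31+6-6=31; pred: 11+3-4=10
Step 7: prey: 31+6-6=31; pred: 10+3-4=9
Step 8: prey: 31+6-5=32; pred: 9+2-3=8
Step 9: prey: 32+6-5=33; pred: 8+2-3=7
Step 10: prey: 33+6-4=35; pred: 7+2-2=7
Step 11: prey: 35+7-4=38; pred: 7+2-2=7
Step 12: prey: 38+7-5=40; pred: 7+2-2=7
Step 13: prey: 40+8-5=43; pred: 7+2-2=7
Step 14: prey: 43+8-6=45; pred: 7+3-2=8
Step 15: prey: 45+9-7=47; pred: 8+3-3=8
No extinction within 15 steps

Answer: 16 both-alive 47 8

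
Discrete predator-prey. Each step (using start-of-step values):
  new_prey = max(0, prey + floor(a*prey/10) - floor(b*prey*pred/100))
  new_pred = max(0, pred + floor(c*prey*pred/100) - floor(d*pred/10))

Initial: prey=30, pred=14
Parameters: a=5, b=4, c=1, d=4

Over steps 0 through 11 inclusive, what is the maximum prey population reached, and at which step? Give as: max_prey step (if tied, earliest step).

Step 1: prey: 30+15-16=29; pred: 14+4-5=13
Step 2: prey: 29+14-15=28; pred: 13+3-5=11
Step 3: prey: 28+14-12=30; pred: 11+3-4=10
Step 4: prey: 30+15-12=33; pred: 10+3-4=9
Step 5: prey: 33+16-11=38; pred: 9+2-3=8
Step 6: prey: 38+19-12=45; pred: 8+3-3=8
Step 7: prey: 45+22-14=53; pred: 8+3-3=8
Step 8: prey: 53+26-16=63; pred: 8+4-3=9
Step 9: prey: 63+31-22=72; pred: 9+5-3=11
Step 10: prey: 72+36-31=77; pred: 11+7-4=14
Step 11: prey: 77+38-43=72; pred: 14+10-5=19
Max prey = 77 at step 10

Answer: 77 10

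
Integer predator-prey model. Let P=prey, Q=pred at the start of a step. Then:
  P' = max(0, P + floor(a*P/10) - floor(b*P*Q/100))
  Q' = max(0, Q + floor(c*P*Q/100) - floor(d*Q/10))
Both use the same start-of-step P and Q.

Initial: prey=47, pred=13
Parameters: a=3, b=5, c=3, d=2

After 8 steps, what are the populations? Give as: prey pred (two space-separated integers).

Answer: 0 14

Derivation:
Step 1: prey: 47+14-30=31; pred: 13+18-2=29
Step 2: prey: 31+9-44=0; pred: 29+26-5=50
Step 3: prey: 0+0-0=0; pred: 50+0-10=40
Step 4: prey: 0+0-0=0; pred: 40+0-8=32
Step 5: prey: 0+0-0=0; pred: 32+0-6=26
Step 6: prey: 0+0-0=0; pred: 26+0-5=21
Step 7: prey: 0+0-0=0; pred: 21+0-4=17
Step 8: prey: 0+0-0=0; pred: 17+0-3=14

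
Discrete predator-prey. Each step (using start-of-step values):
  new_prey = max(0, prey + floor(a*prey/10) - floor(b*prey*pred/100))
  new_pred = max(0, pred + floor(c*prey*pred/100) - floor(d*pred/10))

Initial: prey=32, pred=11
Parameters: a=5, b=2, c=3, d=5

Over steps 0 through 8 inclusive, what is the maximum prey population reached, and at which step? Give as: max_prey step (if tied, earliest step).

Answer: 48 2

Derivation:
Step 1: prey: 32+16-7=41; pred: 11+10-5=16
Step 2: prey: 41+20-13=48; pred: 16+19-8=27
Step 3: prey: 48+24-25=47; pred: 27+38-13=52
Step 4: prey: 47+23-48=22; pred: 52+73-26=99
Step 5: prey: 22+11-43=0; pred: 99+65-49=115
Step 6: prey: 0+0-0=0; pred: 115+0-57=58
Step 7: prey: 0+0-0=0; pred: 58+0-29=29
Step 8: prey: 0+0-0=0; pred: 29+0-14=15
Max prey = 48 at step 2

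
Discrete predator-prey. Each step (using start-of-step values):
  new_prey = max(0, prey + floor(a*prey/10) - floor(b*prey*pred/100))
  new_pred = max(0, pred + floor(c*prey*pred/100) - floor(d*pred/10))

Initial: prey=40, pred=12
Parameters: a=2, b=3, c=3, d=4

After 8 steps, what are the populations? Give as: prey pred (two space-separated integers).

Answer: 0 5

Derivation:
Step 1: prey: 40+8-14=34; pred: 12+14-4=22
Step 2: prey: 34+6-22=18; pred: 22+22-8=36
Step 3: prey: 18+3-19=2; pred: 36+19-14=41
Step 4: prey: 2+0-2=0; pred: 41+2-16=27
Step 5: prey: 0+0-0=0; pred: 27+0-10=17
Step 6: prey: 0+0-0=0; pred: 17+0-6=11
Step 7: prey: 0+0-0=0; pred: 11+0-4=7
Step 8: prey: 0+0-0=0; pred: 7+0-2=5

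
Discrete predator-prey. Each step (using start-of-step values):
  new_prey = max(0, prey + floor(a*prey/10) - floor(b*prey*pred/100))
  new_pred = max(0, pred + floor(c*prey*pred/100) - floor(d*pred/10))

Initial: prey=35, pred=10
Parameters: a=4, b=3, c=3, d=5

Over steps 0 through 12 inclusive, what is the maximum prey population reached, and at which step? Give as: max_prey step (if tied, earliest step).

Answer: 39 1

Derivation:
Step 1: prey: 35+14-10=39; pred: 10+10-5=15
Step 2: prey: 39+15-17=37; pred: 15+17-7=25
Step 3: prey: 37+14-27=24; pred: 25+27-12=40
Step 4: prey: 24+9-28=5; pred: 40+28-20=48
Step 5: prey: 5+2-7=0; pred: 48+7-24=31
Step 6: prey: 0+0-0=0; pred: 31+0-15=16
Step 7: prey: 0+0-0=0; pred: 16+0-8=8
Step 8: prey: 0+0-0=0; pred: 8+0-4=4
Step 9: prey: 0+0-0=0; pred: 4+0-2=2
Step 10: prey: 0+0-0=0; pred: 2+0-1=1
Step 11: prey: 0+0-0=0; pred: 1+0-0=1
Step 12: prey: 0+0-0=0; pred: 1+0-0=1
Max prey = 39 at step 1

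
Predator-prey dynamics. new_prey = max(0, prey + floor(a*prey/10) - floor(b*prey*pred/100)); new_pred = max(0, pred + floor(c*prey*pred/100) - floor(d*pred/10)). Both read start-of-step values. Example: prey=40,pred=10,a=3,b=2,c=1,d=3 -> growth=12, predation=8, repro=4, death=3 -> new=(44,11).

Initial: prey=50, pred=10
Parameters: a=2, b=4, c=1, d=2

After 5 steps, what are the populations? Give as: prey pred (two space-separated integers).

Answer: 5 14

Derivation:
Step 1: prey: 50+10-20=40; pred: 10+5-2=13
Step 2: prey: 40+8-20=28; pred: 13+5-2=16
Step 3: prey: 28+5-17=16; pred: 16+4-3=17
Step 4: prey: 16+3-10=9; pred: 17+2-3=16
Step 5: prey: 9+1-5=5; pred: 16+1-3=14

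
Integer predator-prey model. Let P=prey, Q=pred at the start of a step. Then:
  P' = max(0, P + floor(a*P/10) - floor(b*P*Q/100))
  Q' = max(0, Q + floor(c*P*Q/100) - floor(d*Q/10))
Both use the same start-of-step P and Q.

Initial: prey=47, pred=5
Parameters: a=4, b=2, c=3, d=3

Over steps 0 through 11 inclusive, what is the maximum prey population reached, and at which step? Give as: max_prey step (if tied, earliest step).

Step 1: prey: 47+18-4=61; pred: 5+7-1=11
Step 2: prey: 61+24-13=72; pred: 11+20-3=28
Step 3: prey: 72+28-40=60; pred: 28+60-8=80
Step 4: prey: 60+24-96=0; pred: 80+144-24=200
Step 5: prey: 0+0-0=0; pred: 200+0-60=140
Step 6: prey: 0+0-0=0; pred: 140+0-42=98
Step 7: prey: 0+0-0=0; pred: 98+0-29=69
Step 8: prey: 0+0-0=0; pred: 69+0-20=49
Step 9: prey: 0+0-0=0; pred: 49+0-14=35
Step 10: prey: 0+0-0=0; pred: 35+0-10=25
Step 11: prey: 0+0-0=0; pred: 25+0-7=18
Max prey = 72 at step 2

Answer: 72 2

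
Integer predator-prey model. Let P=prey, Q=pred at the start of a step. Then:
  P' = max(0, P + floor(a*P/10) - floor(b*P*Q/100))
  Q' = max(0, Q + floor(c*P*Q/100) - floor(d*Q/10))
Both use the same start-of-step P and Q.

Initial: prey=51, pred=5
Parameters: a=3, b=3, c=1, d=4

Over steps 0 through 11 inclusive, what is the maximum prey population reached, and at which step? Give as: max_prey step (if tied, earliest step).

Step 1: prey: 51+15-7=59; pred: 5+2-2=5
Step 2: prey: 59+17-8=68; pred: 5+2-2=5
Step 3: prey: 68+20-10=78; pred: 5+3-2=6
Step 4: prey: 78+23-14=87; pred: 6+4-2=8
Step 5: prey: 87+26-20=93; pred: 8+6-3=11
Step 6: prey: 93+27-30=90; pred: 11+10-4=17
Step 7: prey: 90+27-45=72; pred: 17+15-6=26
Step 8: prey: 72+21-56=37; pred: 26+18-10=34
Step 9: prey: 37+11-37=11; pred: 34+12-13=33
Step 10: prey: 11+3-10=4; pred: 33+3-13=23
Step 11: prey: 4+1-2=3; pred: 23+0-9=14
Max prey = 93 at step 5

Answer: 93 5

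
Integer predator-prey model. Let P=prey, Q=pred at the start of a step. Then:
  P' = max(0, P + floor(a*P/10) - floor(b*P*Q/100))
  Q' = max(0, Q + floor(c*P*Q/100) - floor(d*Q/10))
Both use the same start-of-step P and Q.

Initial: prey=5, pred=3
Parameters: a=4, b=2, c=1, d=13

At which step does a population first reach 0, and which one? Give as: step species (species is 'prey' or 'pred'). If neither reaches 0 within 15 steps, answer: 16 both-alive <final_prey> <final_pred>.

Answer: 1 pred

Derivation:
Step 1: prey: 5+2-0=7; pred: 3+0-3=0
First extinction: pred at step 1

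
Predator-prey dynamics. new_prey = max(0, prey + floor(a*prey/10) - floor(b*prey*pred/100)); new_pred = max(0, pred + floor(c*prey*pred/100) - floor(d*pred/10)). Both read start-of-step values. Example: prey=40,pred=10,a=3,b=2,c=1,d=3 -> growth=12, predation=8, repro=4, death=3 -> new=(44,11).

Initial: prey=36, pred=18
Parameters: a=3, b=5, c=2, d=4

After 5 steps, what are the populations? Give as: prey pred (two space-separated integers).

Step 1: prey: 36+10-32=14; pred: 18+12-7=23
Step 2: prey: 14+4-16=2; pred: 23+6-9=20
Step 3: prey: 2+0-2=0; pred: 20+0-8=12
Step 4: prey: 0+0-0=0; pred: 12+0-4=8
Step 5: prey: 0+0-0=0; pred: 8+0-3=5

Answer: 0 5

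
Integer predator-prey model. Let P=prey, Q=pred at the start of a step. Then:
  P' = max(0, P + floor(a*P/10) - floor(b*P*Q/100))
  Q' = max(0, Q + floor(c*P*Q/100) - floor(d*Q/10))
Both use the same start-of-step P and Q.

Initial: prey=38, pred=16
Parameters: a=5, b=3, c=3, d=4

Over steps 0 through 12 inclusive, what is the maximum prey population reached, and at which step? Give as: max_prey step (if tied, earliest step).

Step 1: prey: 38+19-18=39; pred: 16+18-6=28
Step 2: prey: 39+19-32=26; pred: 28+32-11=49
Step 3: prey: 26+13-38=1; pred: 49+38-19=68
Step 4: prey: 1+0-2=0; pred: 68+2-27=43
Step 5: prey: 0+0-0=0; pred: 43+0-17=26
Step 6: prey: 0+0-0=0; pred: 26+0-10=16
Step 7: prey: 0+0-0=0; pred: 16+0-6=10
Step 8: prey: 0+0-0=0; pred: 10+0-4=6
Step 9: prey: 0+0-0=0; pred: 6+0-2=4
Step 10: prey: 0+0-0=0; pred: 4+0-1=3
Step 11: prey: 0+0-0=0; pred: 3+0-1=2
Step 12: prey: 0+0-0=0; pred: 2+0-0=2
Max prey = 39 at step 1

Answer: 39 1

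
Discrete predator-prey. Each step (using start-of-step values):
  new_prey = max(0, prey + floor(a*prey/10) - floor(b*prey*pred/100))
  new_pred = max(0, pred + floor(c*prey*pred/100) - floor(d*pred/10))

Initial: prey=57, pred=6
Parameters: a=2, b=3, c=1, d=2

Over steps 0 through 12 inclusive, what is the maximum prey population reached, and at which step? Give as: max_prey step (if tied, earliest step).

Answer: 58 1

Derivation:
Step 1: prey: 57+11-10=58; pred: 6+3-1=8
Step 2: prey: 58+11-13=56; pred: 8+4-1=11
Step 3: prey: 56+11-18=49; pred: 11+6-2=15
Step 4: prey: 49+9-22=36; pred: 15+7-3=19
Step 5: prey: 36+7-20=23; pred: 19+6-3=22
Step 6: prey: 23+4-15=12; pred: 22+5-4=23
Step 7: prey: 12+2-8=6; pred: 23+2-4=21
Step 8: prey: 6+1-3=4; pred: 21+1-4=18
Step 9: prey: 4+0-2=2; pred: 18+0-3=15
Step 10: prey: 2+0-0=2; pred: 15+0-3=12
Step 11: prey: 2+0-0=2; pred: 12+0-2=10
Step 12: prey: 2+0-0=2; pred: 10+0-2=8
Max prey = 58 at step 1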